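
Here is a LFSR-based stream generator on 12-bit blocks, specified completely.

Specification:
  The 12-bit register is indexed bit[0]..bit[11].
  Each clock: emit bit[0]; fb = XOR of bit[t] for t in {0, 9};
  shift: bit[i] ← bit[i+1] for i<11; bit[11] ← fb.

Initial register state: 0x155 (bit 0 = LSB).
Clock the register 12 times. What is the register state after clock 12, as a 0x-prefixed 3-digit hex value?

reg_0 = 0x155
clock 1: out=1, reg = 0x8AA
clock 2: out=0, reg = 0x455
clock 3: out=1, reg = 0xA2A
clock 4: out=0, reg = 0xD15
clock 5: out=1, reg = 0xE8A
clock 6: out=0, reg = 0xF45
clock 7: out=1, reg = 0x7A2
clock 8: out=0, reg = 0xBD1
clock 9: out=1, reg = 0x5E8
clock 10: out=0, reg = 0x2F4
clock 11: out=0, reg = 0x97A
clock 12: out=0, reg = 0x4BD

0x4BD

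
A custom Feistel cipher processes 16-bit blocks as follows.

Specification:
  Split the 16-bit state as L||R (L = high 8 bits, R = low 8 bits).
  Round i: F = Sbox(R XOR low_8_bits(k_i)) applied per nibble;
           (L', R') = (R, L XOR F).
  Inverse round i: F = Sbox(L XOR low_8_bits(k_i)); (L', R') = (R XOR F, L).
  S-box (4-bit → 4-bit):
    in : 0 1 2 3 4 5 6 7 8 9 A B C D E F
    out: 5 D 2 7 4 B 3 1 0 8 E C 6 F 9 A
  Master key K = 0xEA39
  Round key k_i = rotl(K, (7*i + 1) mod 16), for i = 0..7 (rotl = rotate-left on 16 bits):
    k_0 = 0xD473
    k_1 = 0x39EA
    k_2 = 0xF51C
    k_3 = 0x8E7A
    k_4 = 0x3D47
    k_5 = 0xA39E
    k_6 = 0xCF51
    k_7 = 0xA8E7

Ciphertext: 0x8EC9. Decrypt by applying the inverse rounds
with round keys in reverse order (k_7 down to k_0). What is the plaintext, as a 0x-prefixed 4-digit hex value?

s_0 = ciphertext = 0x8EC9
s_1 = InvRound(s_0, k_7) = 0xF18E
s_2 = InvRound(s_1, k_6) = 0x6BF1
s_3 = InvRound(s_2, k_5) = 0x5A6B
s_4 = InvRound(s_3, k_4) = 0xB45A
s_5 = InvRound(s_4, k_3) = 0x33B4
s_6 = InvRound(s_5, k_2) = 0x9E33
s_7 = InvRound(s_6, k_1) = 0x279E
s_8 = InvRound(s_7, k_0) = 0x2A27

0x2A27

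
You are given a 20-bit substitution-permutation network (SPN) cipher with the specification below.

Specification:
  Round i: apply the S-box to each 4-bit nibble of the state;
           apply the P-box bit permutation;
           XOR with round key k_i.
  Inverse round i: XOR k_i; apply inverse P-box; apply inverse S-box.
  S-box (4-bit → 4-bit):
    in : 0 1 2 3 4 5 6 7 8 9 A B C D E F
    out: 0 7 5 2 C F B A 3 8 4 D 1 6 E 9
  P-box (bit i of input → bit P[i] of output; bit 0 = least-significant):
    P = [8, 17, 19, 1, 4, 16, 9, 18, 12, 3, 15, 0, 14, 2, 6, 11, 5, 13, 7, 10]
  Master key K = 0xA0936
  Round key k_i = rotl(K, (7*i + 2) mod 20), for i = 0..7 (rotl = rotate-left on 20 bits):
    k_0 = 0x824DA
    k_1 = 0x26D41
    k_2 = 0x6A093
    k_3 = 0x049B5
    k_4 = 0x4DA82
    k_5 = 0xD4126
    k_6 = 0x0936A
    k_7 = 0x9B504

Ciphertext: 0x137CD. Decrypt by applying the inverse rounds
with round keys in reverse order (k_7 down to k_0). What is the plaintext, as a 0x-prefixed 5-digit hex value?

s_0 = ciphertext = 0x137CD
s_1 = InvRound(s_0, k_7) = 0xAAEAA
s_2 = InvRound(s_1, k_6) = 0xE4C01
s_3 = InvRound(s_2, k_5) = 0xF7936
s_4 = InvRound(s_3, k_4) = 0x13A11
s_5 = InvRound(s_4, k_3) = 0x18CDC
s_6 = InvRound(s_5, k_2) = 0x7E777
s_7 = InvRound(s_6, k_1) = 0xC7A59
s_8 = InvRound(s_7, k_0) = 0x4FF49

0x4FF49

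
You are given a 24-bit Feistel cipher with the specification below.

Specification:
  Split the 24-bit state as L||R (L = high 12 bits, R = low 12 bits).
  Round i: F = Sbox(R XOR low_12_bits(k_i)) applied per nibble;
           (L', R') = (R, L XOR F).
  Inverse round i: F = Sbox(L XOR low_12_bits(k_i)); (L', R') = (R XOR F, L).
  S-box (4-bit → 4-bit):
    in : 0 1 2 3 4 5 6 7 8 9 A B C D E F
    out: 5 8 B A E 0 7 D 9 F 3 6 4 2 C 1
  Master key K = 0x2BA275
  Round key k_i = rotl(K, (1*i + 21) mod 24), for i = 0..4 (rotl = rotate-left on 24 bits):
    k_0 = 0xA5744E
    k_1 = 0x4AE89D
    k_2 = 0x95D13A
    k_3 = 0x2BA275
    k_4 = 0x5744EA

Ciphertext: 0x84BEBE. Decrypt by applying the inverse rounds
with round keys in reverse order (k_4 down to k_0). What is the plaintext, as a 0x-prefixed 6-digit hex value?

0x682C23

s_0 = ciphertext = 0x84BEBE
s_1 = InvRound(s_0, k_4) = 0xA8684B
s_2 = InvRound(s_1, k_3) = 0x151A86
s_3 = InvRound(s_2, k_2) = 0xFF0151
s_4 = InvRound(s_3, k_1) = 0xC23FF0
s_5 = InvRound(s_4, k_0) = 0x682C23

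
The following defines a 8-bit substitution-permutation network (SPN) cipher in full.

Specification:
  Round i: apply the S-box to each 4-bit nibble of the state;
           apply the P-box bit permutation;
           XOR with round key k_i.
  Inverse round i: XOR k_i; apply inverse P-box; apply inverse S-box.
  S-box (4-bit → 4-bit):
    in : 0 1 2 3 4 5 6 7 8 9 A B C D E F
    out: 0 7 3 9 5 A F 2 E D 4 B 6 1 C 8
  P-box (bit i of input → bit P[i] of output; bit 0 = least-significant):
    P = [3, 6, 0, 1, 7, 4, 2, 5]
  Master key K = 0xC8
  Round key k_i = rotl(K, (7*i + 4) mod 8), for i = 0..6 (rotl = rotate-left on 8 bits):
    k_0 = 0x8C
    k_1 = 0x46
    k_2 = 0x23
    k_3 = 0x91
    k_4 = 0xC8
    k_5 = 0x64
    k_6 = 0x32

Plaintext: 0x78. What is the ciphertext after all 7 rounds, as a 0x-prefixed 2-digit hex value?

s_0 = plaintext = 0x78
s_1 = Round(s_0, k_0) = 0xDF
s_2 = Round(s_1, k_1) = 0xC4
s_3 = Round(s_2, k_2) = 0x3E
s_4 = Round(s_3, k_3) = 0x32
s_5 = Round(s_4, k_4) = 0x20
s_6 = Round(s_5, k_5) = 0xF4
s_7 = Round(s_6, k_6) = 0x1B

0x1B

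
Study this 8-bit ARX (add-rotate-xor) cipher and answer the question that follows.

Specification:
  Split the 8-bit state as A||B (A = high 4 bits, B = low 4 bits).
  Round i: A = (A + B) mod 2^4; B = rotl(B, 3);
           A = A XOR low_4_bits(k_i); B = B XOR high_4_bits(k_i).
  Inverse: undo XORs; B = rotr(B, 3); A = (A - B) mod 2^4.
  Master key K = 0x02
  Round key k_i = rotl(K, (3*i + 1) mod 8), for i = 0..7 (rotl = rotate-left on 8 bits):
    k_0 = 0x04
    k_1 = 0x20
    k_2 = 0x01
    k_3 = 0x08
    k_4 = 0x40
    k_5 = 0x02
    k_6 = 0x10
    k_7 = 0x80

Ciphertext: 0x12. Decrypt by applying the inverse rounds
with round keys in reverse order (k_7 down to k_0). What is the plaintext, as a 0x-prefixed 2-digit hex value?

0xE2

s_0 = ciphertext = 0x12
s_1 = InvRound(s_0, k_7) = 0xC5
s_2 = InvRound(s_1, k_6) = 0x48
s_3 = InvRound(s_2, k_5) = 0x51
s_4 = InvRound(s_3, k_4) = 0xBA
s_5 = InvRound(s_4, k_3) = 0xE5
s_6 = InvRound(s_5, k_2) = 0x5A
s_7 = InvRound(s_6, k_1) = 0x41
s_8 = InvRound(s_7, k_0) = 0xE2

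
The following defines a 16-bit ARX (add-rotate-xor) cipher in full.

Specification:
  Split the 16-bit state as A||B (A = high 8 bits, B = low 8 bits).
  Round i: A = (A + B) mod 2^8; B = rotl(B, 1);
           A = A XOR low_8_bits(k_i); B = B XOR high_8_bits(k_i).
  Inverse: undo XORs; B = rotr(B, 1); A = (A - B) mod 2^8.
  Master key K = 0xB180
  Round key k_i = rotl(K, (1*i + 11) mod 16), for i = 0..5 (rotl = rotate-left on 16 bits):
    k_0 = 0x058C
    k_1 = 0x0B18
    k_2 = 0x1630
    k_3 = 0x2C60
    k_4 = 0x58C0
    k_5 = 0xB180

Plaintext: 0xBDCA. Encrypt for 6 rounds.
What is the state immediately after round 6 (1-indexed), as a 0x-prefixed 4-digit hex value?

0x30A3

s_0 = plaintext = 0xBDCA
s_1 = Round(s_0, k_0) = 0x0B90
s_2 = Round(s_1, k_1) = 0x832A
s_3 = Round(s_2, k_2) = 0x9D42
s_4 = Round(s_3, k_3) = 0xBFA8
s_5 = Round(s_4, k_4) = 0xA709
s_6 = Round(s_5, k_5) = 0x30A3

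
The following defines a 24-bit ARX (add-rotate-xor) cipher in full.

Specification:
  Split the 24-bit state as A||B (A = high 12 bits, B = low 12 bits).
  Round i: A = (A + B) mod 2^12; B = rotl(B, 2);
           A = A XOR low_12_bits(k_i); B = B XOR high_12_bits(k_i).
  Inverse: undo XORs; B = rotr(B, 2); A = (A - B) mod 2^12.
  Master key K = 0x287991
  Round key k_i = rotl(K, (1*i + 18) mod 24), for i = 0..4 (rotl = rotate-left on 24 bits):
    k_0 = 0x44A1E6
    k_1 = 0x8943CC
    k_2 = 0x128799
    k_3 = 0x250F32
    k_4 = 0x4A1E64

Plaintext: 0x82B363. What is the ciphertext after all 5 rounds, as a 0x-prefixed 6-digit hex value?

0x089CDE

s_0 = plaintext = 0x82B363
s_1 = Round(s_0, k_0) = 0xA689C6
s_2 = Round(s_1, k_1) = 0x7E2F8E
s_3 = Round(s_2, k_2) = 0x0E9F13
s_4 = Round(s_3, k_3) = 0x0CEE1F
s_5 = Round(s_4, k_4) = 0x089CDE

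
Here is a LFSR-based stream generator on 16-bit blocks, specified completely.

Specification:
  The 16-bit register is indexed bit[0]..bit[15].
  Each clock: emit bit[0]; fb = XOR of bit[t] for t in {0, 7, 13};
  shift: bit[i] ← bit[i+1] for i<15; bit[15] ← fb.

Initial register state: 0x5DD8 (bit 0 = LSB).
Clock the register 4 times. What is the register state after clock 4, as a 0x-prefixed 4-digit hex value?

0x95DD

reg_0 = 0x5DD8
clock 1: out=0, reg = 0xAEEC
clock 2: out=0, reg = 0x5776
clock 3: out=0, reg = 0x2BBB
clock 4: out=1, reg = 0x95DD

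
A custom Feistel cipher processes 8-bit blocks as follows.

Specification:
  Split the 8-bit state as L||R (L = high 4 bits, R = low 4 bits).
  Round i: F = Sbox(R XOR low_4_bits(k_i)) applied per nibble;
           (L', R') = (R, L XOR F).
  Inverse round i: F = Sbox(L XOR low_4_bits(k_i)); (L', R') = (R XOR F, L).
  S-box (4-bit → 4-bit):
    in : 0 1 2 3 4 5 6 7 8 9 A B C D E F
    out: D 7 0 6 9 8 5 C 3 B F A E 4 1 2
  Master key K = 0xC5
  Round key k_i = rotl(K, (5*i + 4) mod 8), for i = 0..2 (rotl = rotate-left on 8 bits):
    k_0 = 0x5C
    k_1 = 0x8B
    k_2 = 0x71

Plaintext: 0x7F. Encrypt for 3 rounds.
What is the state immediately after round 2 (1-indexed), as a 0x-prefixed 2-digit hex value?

s_0 = plaintext = 0x7F
s_1 = Round(s_0, k_0) = 0xF1
s_2 = Round(s_1, k_1) = 0x10
s_3 = Round(s_2, k_2) = 0x06

0x10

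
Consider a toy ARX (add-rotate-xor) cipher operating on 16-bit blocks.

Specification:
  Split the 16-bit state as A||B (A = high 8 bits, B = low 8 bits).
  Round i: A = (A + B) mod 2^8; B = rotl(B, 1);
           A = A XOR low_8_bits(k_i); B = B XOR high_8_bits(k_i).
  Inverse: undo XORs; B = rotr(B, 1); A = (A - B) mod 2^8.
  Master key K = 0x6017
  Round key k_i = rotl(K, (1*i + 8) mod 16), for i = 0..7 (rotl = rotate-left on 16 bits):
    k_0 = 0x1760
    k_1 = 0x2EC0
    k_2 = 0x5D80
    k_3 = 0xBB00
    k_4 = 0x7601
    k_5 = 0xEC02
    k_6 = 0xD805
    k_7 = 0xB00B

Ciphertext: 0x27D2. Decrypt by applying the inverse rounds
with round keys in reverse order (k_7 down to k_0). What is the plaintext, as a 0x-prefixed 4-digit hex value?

s_0 = ciphertext = 0x27D2
s_1 = InvRound(s_0, k_7) = 0xFB31
s_2 = InvRound(s_1, k_6) = 0x0AF4
s_3 = InvRound(s_2, k_5) = 0xFC0C
s_4 = InvRound(s_3, k_4) = 0xC03D
s_5 = InvRound(s_4, k_3) = 0x7D43
s_6 = InvRound(s_5, k_2) = 0xEE0F
s_7 = InvRound(s_6, k_1) = 0x9E90
s_8 = InvRound(s_7, k_0) = 0x3BC3

0x3BC3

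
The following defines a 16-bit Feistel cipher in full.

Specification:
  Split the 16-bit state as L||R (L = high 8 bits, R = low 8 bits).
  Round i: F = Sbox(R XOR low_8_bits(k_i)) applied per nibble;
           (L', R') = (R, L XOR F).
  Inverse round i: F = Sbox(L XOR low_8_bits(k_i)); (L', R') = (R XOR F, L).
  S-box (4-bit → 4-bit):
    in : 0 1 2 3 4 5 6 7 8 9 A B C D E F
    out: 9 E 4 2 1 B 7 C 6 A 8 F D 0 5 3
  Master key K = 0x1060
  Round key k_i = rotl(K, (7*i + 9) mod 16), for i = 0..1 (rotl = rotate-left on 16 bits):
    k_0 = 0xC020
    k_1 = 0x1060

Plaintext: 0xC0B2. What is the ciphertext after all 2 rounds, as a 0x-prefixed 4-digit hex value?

s_0 = plaintext = 0xC0B2
s_1 = Round(s_0, k_0) = 0xB264
s_2 = Round(s_1, k_1) = 0x6423

0x6423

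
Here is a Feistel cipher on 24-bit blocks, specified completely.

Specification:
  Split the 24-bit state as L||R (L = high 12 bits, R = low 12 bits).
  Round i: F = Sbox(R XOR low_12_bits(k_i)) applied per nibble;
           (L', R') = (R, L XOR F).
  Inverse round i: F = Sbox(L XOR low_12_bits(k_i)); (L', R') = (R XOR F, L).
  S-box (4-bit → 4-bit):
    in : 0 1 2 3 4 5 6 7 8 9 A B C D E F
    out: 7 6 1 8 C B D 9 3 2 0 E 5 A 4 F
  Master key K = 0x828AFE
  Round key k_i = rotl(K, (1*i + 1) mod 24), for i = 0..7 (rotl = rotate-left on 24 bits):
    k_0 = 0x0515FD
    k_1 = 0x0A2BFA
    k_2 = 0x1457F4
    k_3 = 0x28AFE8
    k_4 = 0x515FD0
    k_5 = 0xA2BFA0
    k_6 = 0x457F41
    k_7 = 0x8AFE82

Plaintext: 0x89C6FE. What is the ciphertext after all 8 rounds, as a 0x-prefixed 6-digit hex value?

0xAD0A29

s_0 = plaintext = 0x89C6FE
s_1 = Round(s_0, k_0) = 0x6FE0E4
s_2 = Round(s_1, k_1) = 0x0E489A
s_3 = Round(s_2, k_2) = 0x89AF30
s_4 = Round(s_3, k_3) = 0xF30F39
s_5 = Round(s_4, k_4) = 0xF39872
s_6 = Round(s_5, k_5) = 0x872698
s_7 = Round(s_6, k_6) = 0x698AD0
s_8 = Round(s_7, k_7) = 0xAD0A29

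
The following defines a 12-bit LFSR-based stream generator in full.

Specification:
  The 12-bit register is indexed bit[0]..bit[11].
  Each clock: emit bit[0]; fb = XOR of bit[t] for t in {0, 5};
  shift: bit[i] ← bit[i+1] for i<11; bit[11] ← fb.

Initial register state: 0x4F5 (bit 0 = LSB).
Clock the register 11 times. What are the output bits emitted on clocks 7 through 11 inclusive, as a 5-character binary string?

reg_0 = 0x4F5
clock 1: out=1, reg = 0x27A
clock 2: out=0, reg = 0x93D
clock 3: out=1, reg = 0x49E
clock 4: out=0, reg = 0x24F
clock 5: out=1, reg = 0x927
clock 6: out=1, reg = 0x493
clock 7: out=1, reg = 0xA49
clock 8: out=1, reg = 0xD24
clock 9: out=0, reg = 0xE92
clock 10: out=0, reg = 0x749
clock 11: out=1, reg = 0xBA4

11001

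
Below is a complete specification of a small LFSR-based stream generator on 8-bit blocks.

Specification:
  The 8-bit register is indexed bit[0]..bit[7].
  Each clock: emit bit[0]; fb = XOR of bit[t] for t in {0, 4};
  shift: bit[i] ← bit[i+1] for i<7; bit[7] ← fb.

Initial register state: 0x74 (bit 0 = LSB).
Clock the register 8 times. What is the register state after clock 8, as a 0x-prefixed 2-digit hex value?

reg_0 = 0x74
clock 1: out=0, reg = 0xBA
clock 2: out=0, reg = 0xDD
clock 3: out=1, reg = 0x6E
clock 4: out=0, reg = 0x37
clock 5: out=1, reg = 0x1B
clock 6: out=1, reg = 0x0D
clock 7: out=1, reg = 0x86
clock 8: out=0, reg = 0x43

0x43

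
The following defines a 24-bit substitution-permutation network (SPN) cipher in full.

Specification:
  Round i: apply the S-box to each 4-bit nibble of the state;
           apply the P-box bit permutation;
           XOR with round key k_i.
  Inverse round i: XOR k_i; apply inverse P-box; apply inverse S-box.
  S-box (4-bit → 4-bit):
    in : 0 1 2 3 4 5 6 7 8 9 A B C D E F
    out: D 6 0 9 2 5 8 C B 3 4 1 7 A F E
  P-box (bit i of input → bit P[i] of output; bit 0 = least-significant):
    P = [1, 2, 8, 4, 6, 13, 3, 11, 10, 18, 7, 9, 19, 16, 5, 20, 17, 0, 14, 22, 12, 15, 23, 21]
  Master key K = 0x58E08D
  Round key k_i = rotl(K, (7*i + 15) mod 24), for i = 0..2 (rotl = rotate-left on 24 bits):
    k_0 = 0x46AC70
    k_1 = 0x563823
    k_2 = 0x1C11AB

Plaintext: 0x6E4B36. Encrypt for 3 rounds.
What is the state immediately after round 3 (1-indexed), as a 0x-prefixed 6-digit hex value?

s_0 = plaintext = 0x6E4B36
s_1 = Round(s_0, k_0) = 0x25E021
s_2 = Round(s_1, k_1) = 0x4D7F87
s_3 = Round(s_2, k_2) = 0x48BA5A

0x48BA5A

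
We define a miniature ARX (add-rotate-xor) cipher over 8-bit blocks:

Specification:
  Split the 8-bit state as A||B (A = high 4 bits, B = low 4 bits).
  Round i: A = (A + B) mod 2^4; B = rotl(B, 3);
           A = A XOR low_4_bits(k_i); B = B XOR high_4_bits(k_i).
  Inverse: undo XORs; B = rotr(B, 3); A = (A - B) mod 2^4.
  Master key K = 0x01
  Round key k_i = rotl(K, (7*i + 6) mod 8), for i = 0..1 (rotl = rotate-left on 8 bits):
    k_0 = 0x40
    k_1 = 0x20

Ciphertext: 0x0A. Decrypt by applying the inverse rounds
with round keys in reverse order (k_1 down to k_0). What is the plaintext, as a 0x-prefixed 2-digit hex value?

0x5A

s_0 = ciphertext = 0x0A
s_1 = InvRound(s_0, k_1) = 0xF1
s_2 = InvRound(s_1, k_0) = 0x5A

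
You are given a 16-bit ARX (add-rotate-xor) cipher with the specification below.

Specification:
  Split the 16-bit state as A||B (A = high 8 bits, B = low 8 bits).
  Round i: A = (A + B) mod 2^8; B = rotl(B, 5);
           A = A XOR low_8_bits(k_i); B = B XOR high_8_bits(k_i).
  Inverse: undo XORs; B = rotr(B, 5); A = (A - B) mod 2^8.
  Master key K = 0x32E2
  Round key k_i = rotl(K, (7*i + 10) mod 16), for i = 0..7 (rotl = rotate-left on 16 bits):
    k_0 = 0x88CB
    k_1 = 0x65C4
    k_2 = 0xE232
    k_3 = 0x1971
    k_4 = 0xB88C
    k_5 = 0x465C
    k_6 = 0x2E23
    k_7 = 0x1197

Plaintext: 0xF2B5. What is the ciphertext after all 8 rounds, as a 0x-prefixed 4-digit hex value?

0x406D

s_0 = plaintext = 0xF2B5
s_1 = Round(s_0, k_0) = 0x6C3E
s_2 = Round(s_1, k_1) = 0x6EA2
s_3 = Round(s_2, k_2) = 0x22B6
s_4 = Round(s_3, k_3) = 0xA9CF
s_5 = Round(s_4, k_4) = 0xF441
s_6 = Round(s_5, k_5) = 0x696E
s_7 = Round(s_6, k_6) = 0xF4E3
s_8 = Round(s_7, k_7) = 0x406D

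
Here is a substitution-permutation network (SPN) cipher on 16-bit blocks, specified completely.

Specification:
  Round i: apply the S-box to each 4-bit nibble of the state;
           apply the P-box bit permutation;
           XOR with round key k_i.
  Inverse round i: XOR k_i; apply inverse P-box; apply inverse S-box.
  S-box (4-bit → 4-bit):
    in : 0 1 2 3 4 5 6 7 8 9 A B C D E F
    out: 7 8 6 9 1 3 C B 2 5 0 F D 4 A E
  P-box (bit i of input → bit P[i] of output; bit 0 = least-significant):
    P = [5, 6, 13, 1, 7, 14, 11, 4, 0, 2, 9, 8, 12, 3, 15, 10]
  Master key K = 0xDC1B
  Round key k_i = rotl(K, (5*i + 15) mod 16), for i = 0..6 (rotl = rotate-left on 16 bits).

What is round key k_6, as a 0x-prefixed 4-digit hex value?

0x7B83

K = 0xDC1B
k_0 = rotl(K, (5*0+15) mod 16) = rotl(K, 15) = 0xEE0D
k_1 = rotl(K, (5*1+15) mod 16) = rotl(K, 4) = 0xC1BD
k_2 = rotl(K, (5*2+15) mod 16) = rotl(K, 9) = 0x37B8
k_3 = rotl(K, (5*3+15) mod 16) = rotl(K, 14) = 0xF706
k_4 = rotl(K, (5*4+15) mod 16) = rotl(K, 3) = 0xE0DE
k_5 = rotl(K, (5*5+15) mod 16) = rotl(K, 8) = 0x1BDC
k_6 = rotl(K, (5*6+15) mod 16) = rotl(K, 13) = 0x7B83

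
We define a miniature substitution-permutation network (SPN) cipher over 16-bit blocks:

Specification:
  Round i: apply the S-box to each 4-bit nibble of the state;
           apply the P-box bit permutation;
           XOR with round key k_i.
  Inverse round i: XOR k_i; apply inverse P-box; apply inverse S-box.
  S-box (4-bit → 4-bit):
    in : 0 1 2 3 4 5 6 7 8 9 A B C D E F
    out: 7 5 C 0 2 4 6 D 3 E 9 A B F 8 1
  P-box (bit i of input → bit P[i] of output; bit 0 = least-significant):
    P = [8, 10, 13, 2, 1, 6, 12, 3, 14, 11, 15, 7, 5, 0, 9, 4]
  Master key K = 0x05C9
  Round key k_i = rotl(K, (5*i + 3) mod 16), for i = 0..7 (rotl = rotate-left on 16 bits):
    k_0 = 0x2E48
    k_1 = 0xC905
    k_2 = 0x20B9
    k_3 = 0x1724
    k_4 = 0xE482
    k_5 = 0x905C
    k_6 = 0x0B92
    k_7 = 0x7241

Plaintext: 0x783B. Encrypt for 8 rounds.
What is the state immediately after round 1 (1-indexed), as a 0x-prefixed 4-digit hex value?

0x607C

s_0 = plaintext = 0x783B
s_1 = Round(s_0, k_0) = 0x607C
s_2 = Round(s_1, k_1) = 0x160A
s_3 = Round(s_2, k_2) = 0xBBDF
s_4 = Round(s_3, k_3) = 0x0EFF
s_5 = Round(s_4, k_4) = 0xE721
s_6 = Round(s_5, k_5) = 0x61C4
s_7 = Round(s_6, k_6) = 0xCDD9
s_8 = Round(s_7, k_7) = 0x8EBE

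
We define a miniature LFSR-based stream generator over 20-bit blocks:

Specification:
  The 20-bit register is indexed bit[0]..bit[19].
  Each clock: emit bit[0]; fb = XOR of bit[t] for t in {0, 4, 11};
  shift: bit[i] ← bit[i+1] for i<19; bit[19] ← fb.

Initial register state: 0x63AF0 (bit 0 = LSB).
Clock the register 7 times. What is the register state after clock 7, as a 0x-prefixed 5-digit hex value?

0x30C75

reg_0 = 0x63AF0
clock 1: out=0, reg = 0x31D78
clock 2: out=0, reg = 0x18EBC
clock 3: out=0, reg = 0x0C75E
clock 4: out=0, reg = 0x863AF
clock 5: out=1, reg = 0xC31D7
clock 6: out=1, reg = 0x618EB
clock 7: out=1, reg = 0x30C75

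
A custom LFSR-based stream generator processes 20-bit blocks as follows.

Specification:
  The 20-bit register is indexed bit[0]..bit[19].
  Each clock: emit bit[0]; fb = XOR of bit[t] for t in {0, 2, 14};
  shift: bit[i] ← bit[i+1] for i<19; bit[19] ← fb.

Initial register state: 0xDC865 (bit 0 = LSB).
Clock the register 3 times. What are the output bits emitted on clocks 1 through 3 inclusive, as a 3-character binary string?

101

reg_0 = 0xDC865
clock 1: out=1, reg = 0xEE432
clock 2: out=0, reg = 0xF7219
clock 3: out=1, reg = 0x7B90C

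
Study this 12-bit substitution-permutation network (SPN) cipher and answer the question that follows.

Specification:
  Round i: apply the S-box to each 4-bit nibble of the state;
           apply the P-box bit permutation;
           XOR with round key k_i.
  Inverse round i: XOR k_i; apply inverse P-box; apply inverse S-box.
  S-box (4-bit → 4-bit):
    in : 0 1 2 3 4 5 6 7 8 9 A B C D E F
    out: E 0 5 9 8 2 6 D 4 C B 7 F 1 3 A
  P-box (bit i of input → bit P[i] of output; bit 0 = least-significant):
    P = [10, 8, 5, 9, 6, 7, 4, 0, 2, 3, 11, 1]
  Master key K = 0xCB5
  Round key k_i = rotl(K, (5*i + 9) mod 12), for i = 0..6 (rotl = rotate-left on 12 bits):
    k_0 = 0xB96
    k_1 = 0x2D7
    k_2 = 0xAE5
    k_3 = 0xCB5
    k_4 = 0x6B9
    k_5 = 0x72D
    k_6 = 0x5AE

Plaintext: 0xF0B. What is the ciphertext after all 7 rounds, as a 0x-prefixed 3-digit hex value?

0xA83

s_0 = plaintext = 0xF0B
s_1 = Round(s_0, k_0) = 0xE2D
s_2 = Round(s_1, k_1) = 0x68B
s_3 = Round(s_2, k_2) = 0x7DD
s_4 = Round(s_3, k_3) = 0x0F3
s_5 = Round(s_4, k_4) = 0x832
s_6 = Round(s_5, k_5) = 0xB4C
s_7 = Round(s_6, k_6) = 0xA83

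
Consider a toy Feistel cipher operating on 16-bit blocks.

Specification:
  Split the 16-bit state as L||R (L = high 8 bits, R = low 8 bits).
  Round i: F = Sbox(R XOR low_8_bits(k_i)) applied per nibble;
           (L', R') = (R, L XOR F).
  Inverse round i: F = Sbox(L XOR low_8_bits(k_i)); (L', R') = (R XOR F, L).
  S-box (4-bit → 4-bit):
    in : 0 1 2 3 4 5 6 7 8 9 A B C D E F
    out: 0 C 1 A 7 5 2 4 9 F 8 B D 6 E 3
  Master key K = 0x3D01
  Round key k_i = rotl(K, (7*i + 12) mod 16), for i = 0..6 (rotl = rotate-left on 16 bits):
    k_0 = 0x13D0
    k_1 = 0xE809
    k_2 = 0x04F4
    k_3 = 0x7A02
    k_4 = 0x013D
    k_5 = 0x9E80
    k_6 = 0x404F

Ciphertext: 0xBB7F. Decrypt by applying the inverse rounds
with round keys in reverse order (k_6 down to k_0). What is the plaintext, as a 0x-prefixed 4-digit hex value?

0x4FDB

s_0 = ciphertext = 0xBB7F
s_1 = InvRound(s_0, k_6) = 0x48BB
s_2 = InvRound(s_1, k_5) = 0x6248
s_3 = InvRound(s_2, k_4) = 0x1B62
s_4 = InvRound(s_3, k_3) = 0xAD1B
s_5 = InvRound(s_4, k_2) = 0x44AD
s_6 = InvRound(s_5, k_1) = 0xDB44
s_7 = InvRound(s_6, k_0) = 0x4FDB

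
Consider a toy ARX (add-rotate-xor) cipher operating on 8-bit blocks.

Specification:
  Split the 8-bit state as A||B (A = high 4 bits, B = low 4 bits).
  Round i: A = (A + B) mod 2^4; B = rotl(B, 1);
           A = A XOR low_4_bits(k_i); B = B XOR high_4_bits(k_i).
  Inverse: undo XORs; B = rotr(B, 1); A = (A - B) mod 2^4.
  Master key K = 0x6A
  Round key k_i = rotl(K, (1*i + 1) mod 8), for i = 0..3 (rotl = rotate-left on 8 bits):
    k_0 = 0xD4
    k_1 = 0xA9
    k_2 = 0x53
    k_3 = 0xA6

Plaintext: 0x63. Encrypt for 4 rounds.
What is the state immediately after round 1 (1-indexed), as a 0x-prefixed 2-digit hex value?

0xDB

s_0 = plaintext = 0x63
s_1 = Round(s_0, k_0) = 0xDB
s_2 = Round(s_1, k_1) = 0x1D
s_3 = Round(s_2, k_2) = 0xDE
s_4 = Round(s_3, k_3) = 0xD7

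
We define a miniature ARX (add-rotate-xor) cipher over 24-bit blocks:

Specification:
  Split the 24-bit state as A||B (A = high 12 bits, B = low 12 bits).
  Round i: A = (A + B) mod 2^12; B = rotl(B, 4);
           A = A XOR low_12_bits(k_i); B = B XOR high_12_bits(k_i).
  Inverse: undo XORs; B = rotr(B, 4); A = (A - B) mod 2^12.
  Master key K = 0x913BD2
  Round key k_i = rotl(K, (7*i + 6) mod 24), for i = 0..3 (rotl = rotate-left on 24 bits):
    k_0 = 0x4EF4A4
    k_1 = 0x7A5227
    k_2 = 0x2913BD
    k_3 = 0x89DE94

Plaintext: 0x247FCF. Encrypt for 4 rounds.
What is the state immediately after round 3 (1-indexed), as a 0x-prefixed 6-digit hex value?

0x02F847

s_0 = plaintext = 0x247FCF
s_1 = Round(s_0, k_0) = 0x6B2810
s_2 = Round(s_1, k_1) = 0xCE56AD
s_3 = Round(s_2, k_2) = 0x02F847
s_4 = Round(s_3, k_3) = 0x6E2CE5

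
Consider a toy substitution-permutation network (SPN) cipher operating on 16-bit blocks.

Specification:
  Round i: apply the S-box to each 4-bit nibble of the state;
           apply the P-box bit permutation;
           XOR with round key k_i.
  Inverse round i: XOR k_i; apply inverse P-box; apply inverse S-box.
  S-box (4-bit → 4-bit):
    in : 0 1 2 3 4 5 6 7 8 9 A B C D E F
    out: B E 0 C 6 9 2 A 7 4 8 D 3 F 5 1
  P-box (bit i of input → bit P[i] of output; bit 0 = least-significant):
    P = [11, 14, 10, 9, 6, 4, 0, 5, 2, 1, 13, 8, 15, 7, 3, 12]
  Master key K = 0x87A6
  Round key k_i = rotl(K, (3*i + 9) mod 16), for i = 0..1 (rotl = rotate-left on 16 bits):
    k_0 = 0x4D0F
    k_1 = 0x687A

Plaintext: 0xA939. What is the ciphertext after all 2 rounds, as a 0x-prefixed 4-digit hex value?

0x54FA

s_0 = plaintext = 0xA939
s_1 = Round(s_0, k_0) = 0x792E
s_2 = Round(s_1, k_1) = 0x54FA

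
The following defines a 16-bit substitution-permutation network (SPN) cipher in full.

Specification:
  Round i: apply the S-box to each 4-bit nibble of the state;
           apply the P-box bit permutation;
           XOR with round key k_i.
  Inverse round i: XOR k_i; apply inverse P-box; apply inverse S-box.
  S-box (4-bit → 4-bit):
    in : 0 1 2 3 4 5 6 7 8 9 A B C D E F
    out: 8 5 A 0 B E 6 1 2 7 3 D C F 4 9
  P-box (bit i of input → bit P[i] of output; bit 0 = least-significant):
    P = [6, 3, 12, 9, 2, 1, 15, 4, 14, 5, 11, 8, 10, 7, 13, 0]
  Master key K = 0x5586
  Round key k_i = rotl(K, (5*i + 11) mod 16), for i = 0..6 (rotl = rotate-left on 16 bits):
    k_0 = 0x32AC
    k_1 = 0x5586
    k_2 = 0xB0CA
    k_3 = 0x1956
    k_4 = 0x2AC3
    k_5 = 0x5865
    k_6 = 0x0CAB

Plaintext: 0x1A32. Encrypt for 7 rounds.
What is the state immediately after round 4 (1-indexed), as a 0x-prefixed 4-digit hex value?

0x5BF1

s_0 = plaintext = 0x1A32
s_1 = Round(s_0, k_0) = 0x5484
s_2 = Round(s_1, k_1) = 0x366D
s_3 = Round(s_2, k_2) = 0x2AA0
s_4 = Round(s_3, k_3) = 0x5BF1
s_5 = Round(s_4, k_4) = 0x5316
s_6 = Round(s_5, k_5) = 0xE8E8
s_7 = Round(s_6, k_6) = 0xAC83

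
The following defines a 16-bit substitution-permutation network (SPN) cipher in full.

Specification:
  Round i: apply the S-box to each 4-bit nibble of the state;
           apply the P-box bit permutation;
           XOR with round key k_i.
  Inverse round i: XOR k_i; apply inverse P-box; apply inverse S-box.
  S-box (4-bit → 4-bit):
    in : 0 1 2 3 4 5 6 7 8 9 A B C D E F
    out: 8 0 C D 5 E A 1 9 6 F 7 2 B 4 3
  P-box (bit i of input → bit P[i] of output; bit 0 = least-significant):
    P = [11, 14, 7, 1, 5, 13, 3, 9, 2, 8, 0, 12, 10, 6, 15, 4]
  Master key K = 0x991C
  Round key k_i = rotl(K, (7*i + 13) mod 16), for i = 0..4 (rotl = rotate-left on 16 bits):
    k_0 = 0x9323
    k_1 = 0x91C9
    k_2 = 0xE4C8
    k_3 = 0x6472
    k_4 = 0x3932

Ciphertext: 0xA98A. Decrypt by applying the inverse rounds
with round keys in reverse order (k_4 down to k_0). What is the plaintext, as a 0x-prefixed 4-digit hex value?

s_0 = ciphertext = 0xA98A
s_1 = InvRound(s_0, k_4) = 0x204E
s_2 = InvRound(s_1, k_3) = 0x874C
s_3 = InvRound(s_2, k_2) = 0x1F69
s_4 = InvRound(s_3, k_1) = 0x4184
s_5 = InvRound(s_4, k_0) = 0xE385

0xE385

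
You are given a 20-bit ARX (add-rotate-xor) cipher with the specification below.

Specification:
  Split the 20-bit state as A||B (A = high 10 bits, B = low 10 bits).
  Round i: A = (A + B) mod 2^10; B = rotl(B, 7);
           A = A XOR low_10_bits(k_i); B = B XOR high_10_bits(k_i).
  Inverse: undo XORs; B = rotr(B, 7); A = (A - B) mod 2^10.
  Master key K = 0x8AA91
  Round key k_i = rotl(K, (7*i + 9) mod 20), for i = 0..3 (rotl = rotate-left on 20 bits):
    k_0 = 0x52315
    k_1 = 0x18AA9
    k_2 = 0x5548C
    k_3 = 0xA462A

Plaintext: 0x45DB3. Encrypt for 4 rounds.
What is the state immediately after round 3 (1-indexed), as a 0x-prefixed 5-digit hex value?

0xDF7BA

s_0 = plaintext = 0x45DB3
s_1 = Round(s_0, k_0) = 0x77CFE
s_2 = Round(s_1, k_1) = 0x1D37D
s_3 = Round(s_2, k_2) = 0xDF7BA
s_4 = Round(s_3, k_3) = 0x477E6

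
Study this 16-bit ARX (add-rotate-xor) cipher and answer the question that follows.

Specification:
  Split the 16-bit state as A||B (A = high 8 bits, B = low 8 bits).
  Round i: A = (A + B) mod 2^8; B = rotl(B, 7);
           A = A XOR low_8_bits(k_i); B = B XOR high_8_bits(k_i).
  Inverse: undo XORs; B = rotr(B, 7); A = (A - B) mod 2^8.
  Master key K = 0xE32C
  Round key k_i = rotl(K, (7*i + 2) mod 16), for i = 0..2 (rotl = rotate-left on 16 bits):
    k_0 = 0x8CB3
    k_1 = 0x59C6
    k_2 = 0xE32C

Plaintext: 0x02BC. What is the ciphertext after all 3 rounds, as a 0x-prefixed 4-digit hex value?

0x65FB

s_0 = plaintext = 0x02BC
s_1 = Round(s_0, k_0) = 0x0DD2
s_2 = Round(s_1, k_1) = 0x1930
s_3 = Round(s_2, k_2) = 0x65FB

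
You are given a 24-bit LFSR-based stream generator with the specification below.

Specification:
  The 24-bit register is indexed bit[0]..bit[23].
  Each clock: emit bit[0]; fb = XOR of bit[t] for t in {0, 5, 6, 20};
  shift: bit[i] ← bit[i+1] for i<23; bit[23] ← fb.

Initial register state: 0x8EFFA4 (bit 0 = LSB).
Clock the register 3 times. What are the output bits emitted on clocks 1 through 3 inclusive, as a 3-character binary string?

reg_0 = 0x8EFFA4
clock 1: out=0, reg = 0xC77FD2
clock 2: out=0, reg = 0xE3BFE9
clock 3: out=1, reg = 0xF1DFF4

001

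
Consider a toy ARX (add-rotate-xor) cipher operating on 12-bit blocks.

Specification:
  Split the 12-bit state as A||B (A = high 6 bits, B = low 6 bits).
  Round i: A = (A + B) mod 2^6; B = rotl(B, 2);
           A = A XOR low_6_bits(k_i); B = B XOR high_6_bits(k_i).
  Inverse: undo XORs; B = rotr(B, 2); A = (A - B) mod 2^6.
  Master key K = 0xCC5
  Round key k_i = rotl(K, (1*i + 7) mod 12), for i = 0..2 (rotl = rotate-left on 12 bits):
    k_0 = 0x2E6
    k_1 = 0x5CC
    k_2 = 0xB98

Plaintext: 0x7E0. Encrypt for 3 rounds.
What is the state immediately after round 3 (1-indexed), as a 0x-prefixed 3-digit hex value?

s_0 = plaintext = 0x7E0
s_1 = Round(s_0, k_0) = 0x649
s_2 = Round(s_1, k_1) = 0xBB3
s_3 = Round(s_2, k_2) = 0xE61

0xE61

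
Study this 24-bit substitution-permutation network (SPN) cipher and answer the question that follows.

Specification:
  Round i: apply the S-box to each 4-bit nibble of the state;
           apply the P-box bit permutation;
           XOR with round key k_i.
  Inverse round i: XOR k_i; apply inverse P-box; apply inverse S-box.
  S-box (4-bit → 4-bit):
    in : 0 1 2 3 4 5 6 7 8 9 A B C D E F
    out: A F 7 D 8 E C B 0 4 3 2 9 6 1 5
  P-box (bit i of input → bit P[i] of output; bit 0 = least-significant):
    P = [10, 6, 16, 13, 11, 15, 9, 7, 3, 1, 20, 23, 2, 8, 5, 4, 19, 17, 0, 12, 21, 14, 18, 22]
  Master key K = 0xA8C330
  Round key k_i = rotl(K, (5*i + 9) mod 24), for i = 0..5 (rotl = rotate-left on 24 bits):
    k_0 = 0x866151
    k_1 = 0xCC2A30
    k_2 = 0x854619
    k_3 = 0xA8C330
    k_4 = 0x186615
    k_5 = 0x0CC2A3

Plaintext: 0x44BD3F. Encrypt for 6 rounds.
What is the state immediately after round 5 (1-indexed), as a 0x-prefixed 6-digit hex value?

0x05C443

s_0 = plaintext = 0x44BD3F
s_1 = Round(s_0, k_0) = 0xD77ED3
s_2 = Round(s_1, k_1) = 0xC3DD2C
s_3 = Round(s_2, k_2) = 0xFDF93A
s_4 = Round(s_3, k_3) = 0x9ECDD5
s_5 = Round(s_4, k_4) = 0x05C443
s_6 = Round(s_5, k_5) = 0xCFB636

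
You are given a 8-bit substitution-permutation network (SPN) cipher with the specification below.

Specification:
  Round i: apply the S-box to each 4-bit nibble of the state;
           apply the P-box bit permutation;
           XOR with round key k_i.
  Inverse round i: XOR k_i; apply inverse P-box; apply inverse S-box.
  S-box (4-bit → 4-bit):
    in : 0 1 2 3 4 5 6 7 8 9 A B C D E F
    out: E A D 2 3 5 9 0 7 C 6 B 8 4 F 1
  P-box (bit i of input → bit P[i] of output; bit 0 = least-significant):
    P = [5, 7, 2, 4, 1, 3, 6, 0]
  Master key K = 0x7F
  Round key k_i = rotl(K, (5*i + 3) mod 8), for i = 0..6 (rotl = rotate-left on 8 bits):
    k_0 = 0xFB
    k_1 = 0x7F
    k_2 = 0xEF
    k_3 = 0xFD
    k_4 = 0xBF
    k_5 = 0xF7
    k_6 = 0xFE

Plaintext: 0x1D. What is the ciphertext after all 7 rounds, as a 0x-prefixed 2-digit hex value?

s_0 = plaintext = 0x1D
s_1 = Round(s_0, k_0) = 0xF6
s_2 = Round(s_1, k_1) = 0x4D
s_3 = Round(s_2, k_2) = 0xE1
s_4 = Round(s_3, k_3) = 0x26
s_5 = Round(s_4, k_4) = 0xCC
s_6 = Round(s_5, k_5) = 0xE6
s_7 = Round(s_6, k_6) = 0x85

0x85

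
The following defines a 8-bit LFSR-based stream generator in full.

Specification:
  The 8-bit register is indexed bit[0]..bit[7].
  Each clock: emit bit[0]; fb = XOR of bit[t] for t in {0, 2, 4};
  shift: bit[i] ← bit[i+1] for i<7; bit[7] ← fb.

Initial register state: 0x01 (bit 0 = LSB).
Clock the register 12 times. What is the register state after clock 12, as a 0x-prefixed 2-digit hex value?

0x05

reg_0 = 0x01
clock 1: out=1, reg = 0x80
clock 2: out=0, reg = 0x40
clock 3: out=0, reg = 0x20
clock 4: out=0, reg = 0x10
clock 5: out=0, reg = 0x88
clock 6: out=0, reg = 0x44
clock 7: out=0, reg = 0xA2
clock 8: out=0, reg = 0x51
clock 9: out=1, reg = 0x28
clock 10: out=0, reg = 0x14
clock 11: out=0, reg = 0x0A
clock 12: out=0, reg = 0x05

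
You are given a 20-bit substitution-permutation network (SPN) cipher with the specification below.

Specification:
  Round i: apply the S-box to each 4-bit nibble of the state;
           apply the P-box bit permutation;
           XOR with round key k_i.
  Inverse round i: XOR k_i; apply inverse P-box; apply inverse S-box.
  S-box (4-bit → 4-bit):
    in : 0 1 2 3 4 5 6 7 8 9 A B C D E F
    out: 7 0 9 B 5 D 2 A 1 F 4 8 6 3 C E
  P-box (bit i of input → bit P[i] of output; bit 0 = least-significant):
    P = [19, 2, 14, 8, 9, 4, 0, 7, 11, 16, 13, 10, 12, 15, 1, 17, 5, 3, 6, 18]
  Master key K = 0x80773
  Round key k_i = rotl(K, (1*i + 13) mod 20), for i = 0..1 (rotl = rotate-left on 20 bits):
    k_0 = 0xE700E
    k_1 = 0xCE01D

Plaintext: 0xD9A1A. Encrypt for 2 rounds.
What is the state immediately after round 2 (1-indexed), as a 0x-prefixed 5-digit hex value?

0x59AD5

s_0 = plaintext = 0xD9A1A
s_1 = Round(s_0, k_0) = 0xC8024
s_2 = Round(s_1, k_1) = 0x59AD5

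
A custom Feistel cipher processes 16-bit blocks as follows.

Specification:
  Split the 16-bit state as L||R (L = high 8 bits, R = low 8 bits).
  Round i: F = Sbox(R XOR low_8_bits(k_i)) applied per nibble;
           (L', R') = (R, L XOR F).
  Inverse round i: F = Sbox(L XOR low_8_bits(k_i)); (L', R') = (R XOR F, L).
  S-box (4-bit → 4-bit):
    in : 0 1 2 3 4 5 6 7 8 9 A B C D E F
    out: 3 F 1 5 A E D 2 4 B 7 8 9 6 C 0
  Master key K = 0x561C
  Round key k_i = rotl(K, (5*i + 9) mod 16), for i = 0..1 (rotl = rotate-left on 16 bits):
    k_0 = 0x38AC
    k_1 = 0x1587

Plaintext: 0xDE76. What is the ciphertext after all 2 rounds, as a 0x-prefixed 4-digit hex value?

0xB92A

s_0 = plaintext = 0xDE76
s_1 = Round(s_0, k_0) = 0x76B9
s_2 = Round(s_1, k_1) = 0xB92A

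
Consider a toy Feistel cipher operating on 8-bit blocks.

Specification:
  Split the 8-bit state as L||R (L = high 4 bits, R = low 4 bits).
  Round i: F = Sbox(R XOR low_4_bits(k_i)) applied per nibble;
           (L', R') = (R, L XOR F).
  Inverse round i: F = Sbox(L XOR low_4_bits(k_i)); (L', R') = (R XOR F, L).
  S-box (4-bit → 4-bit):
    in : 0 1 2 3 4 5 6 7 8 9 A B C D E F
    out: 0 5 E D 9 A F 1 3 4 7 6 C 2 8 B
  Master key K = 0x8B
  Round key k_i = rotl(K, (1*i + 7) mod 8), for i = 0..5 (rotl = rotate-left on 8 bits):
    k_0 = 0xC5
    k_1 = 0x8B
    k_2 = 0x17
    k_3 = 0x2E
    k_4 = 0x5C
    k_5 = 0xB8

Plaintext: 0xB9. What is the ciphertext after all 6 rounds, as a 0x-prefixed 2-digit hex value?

s_0 = plaintext = 0xB9
s_1 = Round(s_0, k_0) = 0x97
s_2 = Round(s_1, k_1) = 0x75
s_3 = Round(s_2, k_2) = 0x59
s_4 = Round(s_3, k_3) = 0x94
s_5 = Round(s_4, k_4) = 0x4A
s_6 = Round(s_5, k_5) = 0xAA

0xAA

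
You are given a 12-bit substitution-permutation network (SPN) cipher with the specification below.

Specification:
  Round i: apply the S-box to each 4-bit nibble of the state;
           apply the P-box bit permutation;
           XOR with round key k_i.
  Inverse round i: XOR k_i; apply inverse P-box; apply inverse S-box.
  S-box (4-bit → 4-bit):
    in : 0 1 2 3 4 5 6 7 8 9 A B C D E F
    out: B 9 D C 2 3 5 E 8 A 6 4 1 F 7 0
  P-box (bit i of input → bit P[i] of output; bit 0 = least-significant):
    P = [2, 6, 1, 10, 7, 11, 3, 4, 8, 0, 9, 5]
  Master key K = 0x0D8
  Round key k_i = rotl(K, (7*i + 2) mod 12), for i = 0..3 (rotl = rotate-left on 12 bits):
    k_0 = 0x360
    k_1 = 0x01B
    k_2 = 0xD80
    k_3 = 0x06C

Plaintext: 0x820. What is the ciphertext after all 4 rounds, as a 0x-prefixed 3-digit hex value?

0x8EC

s_0 = plaintext = 0x820
s_1 = Round(s_0, k_0) = 0x79C
s_2 = Round(s_1, k_1) = 0xA2E
s_3 = Round(s_2, k_2) = 0xF5F
s_4 = Round(s_3, k_3) = 0x8EC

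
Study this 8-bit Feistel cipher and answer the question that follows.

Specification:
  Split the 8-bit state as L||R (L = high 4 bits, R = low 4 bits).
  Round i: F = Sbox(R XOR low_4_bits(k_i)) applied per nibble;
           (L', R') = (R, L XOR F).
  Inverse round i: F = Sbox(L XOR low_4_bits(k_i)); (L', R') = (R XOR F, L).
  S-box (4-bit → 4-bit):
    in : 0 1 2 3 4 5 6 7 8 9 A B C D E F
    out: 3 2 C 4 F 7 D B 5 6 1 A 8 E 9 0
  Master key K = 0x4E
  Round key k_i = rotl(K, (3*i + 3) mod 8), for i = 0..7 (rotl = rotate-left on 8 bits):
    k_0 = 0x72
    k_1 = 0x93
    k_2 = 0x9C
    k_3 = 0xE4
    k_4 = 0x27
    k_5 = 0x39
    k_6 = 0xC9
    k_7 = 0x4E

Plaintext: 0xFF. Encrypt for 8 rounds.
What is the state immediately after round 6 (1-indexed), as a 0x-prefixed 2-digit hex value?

0x5C

s_0 = plaintext = 0xFF
s_1 = Round(s_0, k_0) = 0xF1
s_2 = Round(s_1, k_1) = 0x13
s_3 = Round(s_2, k_2) = 0x31
s_4 = Round(s_3, k_3) = 0x14
s_5 = Round(s_4, k_4) = 0x45
s_6 = Round(s_5, k_5) = 0x5C
s_7 = Round(s_6, k_6) = 0xC2
s_8 = Round(s_7, k_7) = 0x24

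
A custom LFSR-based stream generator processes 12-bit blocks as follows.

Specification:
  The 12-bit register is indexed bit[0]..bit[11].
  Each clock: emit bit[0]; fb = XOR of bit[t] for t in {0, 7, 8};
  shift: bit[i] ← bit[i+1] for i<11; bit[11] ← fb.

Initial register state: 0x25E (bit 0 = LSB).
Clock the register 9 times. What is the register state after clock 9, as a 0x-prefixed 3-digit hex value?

reg_0 = 0x25E
clock 1: out=0, reg = 0x12F
clock 2: out=1, reg = 0x097
clock 3: out=1, reg = 0x04B
clock 4: out=1, reg = 0x825
clock 5: out=1, reg = 0xC12
clock 6: out=0, reg = 0x609
clock 7: out=1, reg = 0xB04
clock 8: out=0, reg = 0xD82
clock 9: out=0, reg = 0x6C1

0x6C1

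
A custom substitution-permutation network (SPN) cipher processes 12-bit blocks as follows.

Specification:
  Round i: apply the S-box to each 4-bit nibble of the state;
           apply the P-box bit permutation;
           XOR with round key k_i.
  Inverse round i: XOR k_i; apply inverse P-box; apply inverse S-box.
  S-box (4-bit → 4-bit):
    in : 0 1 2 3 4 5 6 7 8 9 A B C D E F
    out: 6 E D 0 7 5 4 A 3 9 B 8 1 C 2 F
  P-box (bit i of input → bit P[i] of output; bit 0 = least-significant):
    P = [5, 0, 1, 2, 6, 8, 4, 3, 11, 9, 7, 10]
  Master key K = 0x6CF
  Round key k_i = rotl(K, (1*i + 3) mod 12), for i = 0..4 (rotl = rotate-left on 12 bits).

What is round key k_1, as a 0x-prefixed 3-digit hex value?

0xCF6

K = 0x6CF
k_0 = rotl(K, (1*0+3) mod 12) = rotl(K, 3) = 0x67B
k_1 = rotl(K, (1*1+3) mod 12) = rotl(K, 4) = 0xCF6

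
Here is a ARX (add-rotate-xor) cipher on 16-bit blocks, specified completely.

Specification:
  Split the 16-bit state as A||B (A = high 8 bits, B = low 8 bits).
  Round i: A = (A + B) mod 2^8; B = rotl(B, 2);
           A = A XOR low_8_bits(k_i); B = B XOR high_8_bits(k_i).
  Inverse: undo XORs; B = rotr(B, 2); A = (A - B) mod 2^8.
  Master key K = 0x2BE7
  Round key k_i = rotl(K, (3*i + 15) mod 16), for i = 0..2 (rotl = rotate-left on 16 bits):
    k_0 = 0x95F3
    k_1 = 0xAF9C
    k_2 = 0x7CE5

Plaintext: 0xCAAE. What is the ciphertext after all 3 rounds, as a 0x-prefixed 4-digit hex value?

0xDC30

s_0 = plaintext = 0xCAAE
s_1 = Round(s_0, k_0) = 0x8B2F
s_2 = Round(s_1, k_1) = 0x2613
s_3 = Round(s_2, k_2) = 0xDC30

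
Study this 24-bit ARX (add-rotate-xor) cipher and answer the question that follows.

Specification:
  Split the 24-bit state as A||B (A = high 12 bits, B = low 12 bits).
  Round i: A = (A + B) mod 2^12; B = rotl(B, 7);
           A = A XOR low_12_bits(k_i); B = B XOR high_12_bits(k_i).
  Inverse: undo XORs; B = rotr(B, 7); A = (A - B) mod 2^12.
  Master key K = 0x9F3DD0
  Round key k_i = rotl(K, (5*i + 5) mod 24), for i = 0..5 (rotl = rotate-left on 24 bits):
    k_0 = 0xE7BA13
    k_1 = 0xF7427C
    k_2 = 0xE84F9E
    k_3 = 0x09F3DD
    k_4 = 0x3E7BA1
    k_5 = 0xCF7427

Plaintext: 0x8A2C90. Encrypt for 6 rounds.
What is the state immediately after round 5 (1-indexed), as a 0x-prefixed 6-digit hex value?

0x259E68

s_0 = plaintext = 0x8A2C90
s_1 = Round(s_0, k_0) = 0xF2161F
s_2 = Round(s_1, k_1) = 0x73C0C4
s_3 = Round(s_2, k_2) = 0x79EC82
s_4 = Round(s_3, k_3) = 0x7FD1FB
s_5 = Round(s_4, k_4) = 0x259E68
s_6 = Round(s_5, k_5) = 0x4E6884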